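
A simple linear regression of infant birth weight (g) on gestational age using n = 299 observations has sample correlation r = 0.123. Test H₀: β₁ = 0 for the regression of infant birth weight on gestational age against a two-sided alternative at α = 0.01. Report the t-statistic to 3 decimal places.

t = 2.136

t = r·√(n − 2)/√(1 − r²) = 0.123·√297/√0.984871 = 2.136.
df = n − 2 = 297.
Two-sided p ≈ 0.0335, which is ≥ 0.01, so fail to reject H₀.
The data do not give significant evidence of a linear association between gestational age and infant birth weight.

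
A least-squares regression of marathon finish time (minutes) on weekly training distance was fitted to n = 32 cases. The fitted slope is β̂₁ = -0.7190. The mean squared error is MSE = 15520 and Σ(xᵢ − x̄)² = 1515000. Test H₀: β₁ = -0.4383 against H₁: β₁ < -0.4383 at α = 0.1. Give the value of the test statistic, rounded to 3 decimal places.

t = -2.773

SE(β̂₁) = √(MSE/Sₓₓ) = √(15520/1515000) = 0.101214.
t = (-0.7190 − (-0.4383)) / 0.101214 = -2.773.
df = n − 2 = 30.
One-sided p ≈ 0.0047, which is < 0.1, so reject H₀.
There is evidence that the true slope on weekly training distance is below -0.4383 minutes per unit.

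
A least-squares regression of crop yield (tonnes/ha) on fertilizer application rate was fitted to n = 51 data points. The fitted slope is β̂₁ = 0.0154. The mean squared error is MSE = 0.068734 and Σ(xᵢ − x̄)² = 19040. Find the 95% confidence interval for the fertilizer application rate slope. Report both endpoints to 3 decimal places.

SE(β̂₁) = √(MSE/Sₓₓ) = √(0.068734/19040) = 0.00189999.
df = n − 2 = 49.
t* = t_{0.025, 49} = 2.009575.
Margin = t* × SE = 2.009575 × 0.00189999 = 0.00382.
CI: 0.0154 ± 0.00382 → (0.012, 0.019).
With 95% confidence, each one-unit increase in fertilizer application rate is associated with a change of between 0.012 and 0.019 tonnes/ha in crop yield.

(0.012, 0.019)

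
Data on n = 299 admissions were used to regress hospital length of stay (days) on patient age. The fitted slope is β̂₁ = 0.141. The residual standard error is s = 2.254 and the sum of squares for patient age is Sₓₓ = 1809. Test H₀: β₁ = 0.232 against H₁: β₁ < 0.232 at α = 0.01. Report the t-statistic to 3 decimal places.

t = -1.717

SE(β̂₁) = s/√Sₓₓ = 2.254/√1809 = 0.052995.
t = (0.141 − 0.232) / 0.052995 = -1.717.
df = n − 2 = 297.
One-sided p ≈ 0.0435, which is ≥ 0.01, so fail to reject H₀.
The data do not give significant evidence that the true slope on patient age is below 0.232 days per unit.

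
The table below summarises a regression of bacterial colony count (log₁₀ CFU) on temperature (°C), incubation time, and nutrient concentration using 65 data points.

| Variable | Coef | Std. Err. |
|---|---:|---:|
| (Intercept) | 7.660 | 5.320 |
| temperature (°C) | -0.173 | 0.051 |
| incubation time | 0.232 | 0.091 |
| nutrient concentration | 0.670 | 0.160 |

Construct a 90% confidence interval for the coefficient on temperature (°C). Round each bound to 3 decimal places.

(-0.258, -0.088)

Read off: b = -0.173, SE = 0.051 for temperature (°C).
df = n − k − 1 = 65 − 3 − 1 = 61.
t* = t_{0.05, 61} = 1.670219.
Margin = t* × SE = 1.670219 × 0.051 = 0.08518.
CI: -0.173 ± 0.08518 → (-0.258, -0.088).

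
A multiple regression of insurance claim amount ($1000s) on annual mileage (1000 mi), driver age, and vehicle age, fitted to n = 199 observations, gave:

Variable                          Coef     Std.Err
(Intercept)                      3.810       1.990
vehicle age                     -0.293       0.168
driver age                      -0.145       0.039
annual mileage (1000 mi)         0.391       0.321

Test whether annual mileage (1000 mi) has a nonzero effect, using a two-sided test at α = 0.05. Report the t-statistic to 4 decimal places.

t = 1.2181

Read off: b = 0.391, SE = 0.321 for annual mileage (1000 mi).
H₀: β₁ = 0 vs H₁: β₁ ≠ 0.
t = 0.391 / 0.321 = 1.2181.
df = n − k − 1 = 199 − 3 − 1 = 195.
Two-sided p ≈ 0.2247, which is ≥ 0.05, so fail to reject H₀.
The data do not give significant evidence of an association between annual mileage (1000 mi) and insurance claim amount, after adjusting for the other predictors.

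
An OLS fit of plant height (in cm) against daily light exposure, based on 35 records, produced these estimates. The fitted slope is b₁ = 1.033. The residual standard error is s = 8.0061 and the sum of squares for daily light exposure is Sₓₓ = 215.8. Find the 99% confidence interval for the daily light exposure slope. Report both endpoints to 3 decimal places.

(-0.457, 2.523)

SE(b₁) = s/√Sₓₓ = 8.0061/√215.8 = 0.544998.
df = n − 2 = 33.
t* = t_{0.005, 33} = 2.733277.
Margin = t* × SE = 2.733277 × 0.544998 = 1.48963.
CI: 1.033 ± 1.48963 → (-0.457, 2.523).
With 99% confidence, each one-unit increase in daily light exposure is associated with a change of between -0.457 and 2.523 cm in plant height.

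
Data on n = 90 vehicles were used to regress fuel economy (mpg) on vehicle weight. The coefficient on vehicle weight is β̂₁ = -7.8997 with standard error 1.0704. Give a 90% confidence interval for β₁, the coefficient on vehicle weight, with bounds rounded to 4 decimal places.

(-9.6791, -6.1203)

df = n − 2 = 90 − 2 = 88.
t* = t_{0.05, 88} = 1.662354.
Margin = t* × SE = 1.662354 × 1.0704 = 1.779384.
CI: -7.8997 ± 1.779384 → (-9.6791, -6.1203).
With 90% confidence, each one-unit increase in vehicle weight is associated with a change of between -9.6791 and -6.1203 mpg in fuel economy.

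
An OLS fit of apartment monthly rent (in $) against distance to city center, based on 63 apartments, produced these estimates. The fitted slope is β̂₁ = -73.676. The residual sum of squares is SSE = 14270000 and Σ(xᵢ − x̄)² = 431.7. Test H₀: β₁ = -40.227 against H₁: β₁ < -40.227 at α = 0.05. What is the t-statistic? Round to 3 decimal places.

MSE = SSE/(n − 2) = 14270000/61 = 233934.
SE(β̂₁) = √(MSE/Sₓₓ) = √(233934/431.7) = 23.2786.
t = (-73.676 − (-40.227)) / 23.2786 = -1.437.
df = n − 2 = 61.
One-sided p ≈ 0.0779, which is ≥ 0.05, so fail to reject H₀.
The data do not give significant evidence that the true slope on distance to city center is below -40.227 $ per unit.

t = -1.437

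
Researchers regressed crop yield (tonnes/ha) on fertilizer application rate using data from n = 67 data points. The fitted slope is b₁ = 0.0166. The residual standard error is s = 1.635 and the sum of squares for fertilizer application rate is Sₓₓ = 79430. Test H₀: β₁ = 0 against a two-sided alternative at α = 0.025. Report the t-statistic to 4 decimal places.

SE(b₁) = s/√Sₓₓ = 1.635/√79430 = 0.0058013.
t = 0.0166 / 0.0058013 = 2.8614.
df = n − 2 = 65.
Two-sided p ≈ 0.0057, which is < 0.025, so reject H₀.
There is evidence that fertilizer application rate is associated with crop yield.

t = 2.8614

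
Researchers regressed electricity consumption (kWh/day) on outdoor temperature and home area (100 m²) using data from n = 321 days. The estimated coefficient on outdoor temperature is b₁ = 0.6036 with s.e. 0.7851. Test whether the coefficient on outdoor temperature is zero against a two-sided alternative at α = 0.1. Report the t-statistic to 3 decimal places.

H₀: β₁ = 0 vs H₁: β₁ ≠ 0.
t = (b₁ − β₁⁰)/SE = 0.6036 / 0.7851 = 0.769.
df = n − k − 1 = 321 − 2 − 1 = 318.
Two-sided p ≈ 0.4426, which is ≥ 0.1, so fail to reject H₀.
The data do not give significant evidence of an association between outdoor temperature and electricity consumption, after adjusting for the other predictors.

t = 0.769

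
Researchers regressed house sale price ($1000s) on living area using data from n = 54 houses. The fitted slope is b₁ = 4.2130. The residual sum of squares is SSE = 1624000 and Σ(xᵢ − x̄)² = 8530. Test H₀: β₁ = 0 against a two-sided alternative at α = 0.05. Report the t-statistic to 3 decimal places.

MSE = SSE/(n − 2) = 1624000/52 = 31230.8.
SE(b₁) = √(MSE/Sₓₓ) = √(31230.8/8530) = 1.91345.
t = 4.2130 / 1.91345 = 2.202.
df = n − 2 = 52.
Two-sided p ≈ 0.0321, which is < 0.05, so reject H₀.
There is evidence that living area is associated with house sale price.

t = 2.202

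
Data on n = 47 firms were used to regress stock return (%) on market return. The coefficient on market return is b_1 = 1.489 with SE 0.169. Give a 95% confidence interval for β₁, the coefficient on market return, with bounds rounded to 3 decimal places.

df = n − 2 = 47 − 2 = 45.
t* = t_{0.025, 45} = 2.014103.
Margin = t* × SE = 2.014103 × 0.169 = 0.34038.
CI: 1.489 ± 0.34038 → (1.149, 1.829).
With 95% confidence, each one-unit increase in market return is associated with a change of between 1.149 and 1.829 % in stock return.

(1.149, 1.829)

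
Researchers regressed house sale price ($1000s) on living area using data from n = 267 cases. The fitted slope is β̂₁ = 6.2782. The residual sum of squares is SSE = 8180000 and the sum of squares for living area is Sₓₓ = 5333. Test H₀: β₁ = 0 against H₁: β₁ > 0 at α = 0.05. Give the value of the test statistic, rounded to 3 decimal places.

MSE = SSE/(n − 2) = 8180000/265 = 30867.9.
SE(β̂₁) = √(MSE/Sₓₓ) = √(30867.9/5333) = 2.40585.
t = 6.2782 / 2.40585 = 2.610.
df = n − 2 = 265.
One-sided p ≈ 0.0048, which is < 0.05, so reject H₀.
There is evidence that the true slope on living area is positive.

t = 2.610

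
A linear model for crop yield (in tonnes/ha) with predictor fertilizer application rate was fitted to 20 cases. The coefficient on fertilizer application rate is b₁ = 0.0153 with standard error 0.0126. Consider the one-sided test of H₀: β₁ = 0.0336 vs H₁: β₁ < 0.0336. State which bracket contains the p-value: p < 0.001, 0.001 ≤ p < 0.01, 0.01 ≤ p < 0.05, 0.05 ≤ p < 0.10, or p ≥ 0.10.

t = (0.0153 − 0.0336) / 0.0126 = -1.452.
df = n − 2 = 20 − 2 = 18.
One-sided p = P(T_{18} < t) ≈ 0.0818.
So 0.05 ≤ p < 0.10.

0.05 ≤ p < 0.10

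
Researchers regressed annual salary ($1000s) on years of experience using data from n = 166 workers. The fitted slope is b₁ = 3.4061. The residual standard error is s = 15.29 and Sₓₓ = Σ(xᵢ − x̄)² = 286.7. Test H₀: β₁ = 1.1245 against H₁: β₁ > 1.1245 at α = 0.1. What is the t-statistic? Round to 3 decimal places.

SE(b₁) = s/√Sₓₓ = 15.29/√286.7 = 0.903012.
t = (3.4061 − 1.1245) / 0.903012 = 2.527.
df = n − 2 = 164.
One-sided p ≈ 0.0062, which is < 0.1, so reject H₀.
There is evidence that the true slope on years of experience exceeds 1.1245 $1000s per unit.

t = 2.527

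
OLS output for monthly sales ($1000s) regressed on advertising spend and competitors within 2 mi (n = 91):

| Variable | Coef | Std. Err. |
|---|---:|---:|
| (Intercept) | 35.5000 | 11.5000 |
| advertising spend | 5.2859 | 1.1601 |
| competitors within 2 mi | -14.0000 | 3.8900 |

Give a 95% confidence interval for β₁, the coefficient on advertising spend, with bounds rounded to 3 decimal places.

Read off: b = 5.2859, SE = 1.1601 for advertising spend.
df = n − k − 1 = 91 − 2 − 1 = 88.
t* = t_{0.025, 88} = 1.98729.
Margin = t* × SE = 1.98729 × 1.1601 = 2.30545.
CI: 5.2859 ± 2.30545 → (2.980, 7.591).

(2.980, 7.591)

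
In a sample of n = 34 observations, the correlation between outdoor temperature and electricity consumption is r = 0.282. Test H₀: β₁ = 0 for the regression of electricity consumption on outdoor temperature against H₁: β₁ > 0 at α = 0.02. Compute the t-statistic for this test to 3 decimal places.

t = r·√(n − 2)/√(1 − r²) = 0.282·√32/√0.920476 = 1.663.
df = n − 2 = 32.
One-sided p ≈ 0.0531, which is ≥ 0.02, so fail to reject H₀.
The data do not give significant evidence of a linear association between outdoor temperature and electricity consumption.

t = 1.663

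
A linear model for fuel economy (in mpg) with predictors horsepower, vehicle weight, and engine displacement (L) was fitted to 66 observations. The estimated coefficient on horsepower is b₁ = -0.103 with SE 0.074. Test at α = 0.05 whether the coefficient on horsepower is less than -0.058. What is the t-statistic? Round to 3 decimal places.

t = -0.608

H₀: β₁ = -0.058 vs H₁: β₁ < -0.058.
t = (b₁ − β₁⁰)/SE = (-0.103 − (-0.058)) / 0.074 = -0.608.
df = n − k − 1 = 66 − 3 − 1 = 62.
One-sided p ≈ 0.2727, which is ≥ 0.05, so fail to reject H₀.
The data do not give significant evidence that the true slope on horsepower is below -0.058 mpg per unit, holding the other predictors fixed.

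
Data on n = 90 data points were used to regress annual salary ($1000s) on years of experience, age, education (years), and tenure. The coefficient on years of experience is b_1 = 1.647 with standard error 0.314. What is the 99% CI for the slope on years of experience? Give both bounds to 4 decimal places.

df = n − k − 1 = 90 − 4 − 1 = 85.
t* = t_{0.005, 85} = 2.634914.
Margin = t* × SE = 2.634914 × 0.314 = 0.827363.
CI: 1.647 ± 0.827363 → (0.8196, 2.4744).
With 99% confidence, each one-unit increase in years of experience is associated with a change of between 0.8196 and 2.4744 $1000s in annual salary, holding the other predictors fixed.

(0.8196, 2.4744)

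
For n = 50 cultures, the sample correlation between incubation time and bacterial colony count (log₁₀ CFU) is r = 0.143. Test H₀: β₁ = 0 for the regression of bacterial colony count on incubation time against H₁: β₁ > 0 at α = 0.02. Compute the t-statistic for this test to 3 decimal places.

t = r·√(n − 2)/√(1 − r²) = 0.143·√48/√0.979551 = 1.001.
df = n − 2 = 48.
One-sided p ≈ 0.1609, which is ≥ 0.02, so fail to reject H₀.
The data do not give significant evidence of a linear association between incubation time and bacterial colony count.

t = 1.001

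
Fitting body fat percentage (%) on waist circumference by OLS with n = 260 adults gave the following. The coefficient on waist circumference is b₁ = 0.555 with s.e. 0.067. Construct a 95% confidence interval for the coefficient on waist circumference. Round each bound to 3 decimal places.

(0.423, 0.687)

df = n − 2 = 260 − 2 = 258.
t* = t_{0.025, 258} = 1.969201.
Margin = t* × SE = 1.969201 × 0.067 = 0.13194.
CI: 0.555 ± 0.13194 → (0.423, 0.687).
With 95% confidence, each one-unit increase in waist circumference is associated with a change of between 0.423 and 0.687 % in body fat percentage.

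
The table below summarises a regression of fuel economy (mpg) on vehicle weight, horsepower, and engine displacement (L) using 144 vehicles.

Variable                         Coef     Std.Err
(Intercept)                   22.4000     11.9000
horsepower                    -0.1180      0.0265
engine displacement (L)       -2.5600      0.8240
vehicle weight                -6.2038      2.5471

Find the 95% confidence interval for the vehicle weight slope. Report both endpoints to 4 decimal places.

Read off: b = -6.2038, SE = 2.5471 for vehicle weight.
df = n − k − 1 = 144 − 3 − 1 = 140.
t* = t_{0.025, 140} = 1.977054.
Margin = t* × SE = 1.977054 × 2.5471 = 5.035754.
CI: -6.2038 ± 5.035754 → (-11.2396, -1.1680).

(-11.2396, -1.1680)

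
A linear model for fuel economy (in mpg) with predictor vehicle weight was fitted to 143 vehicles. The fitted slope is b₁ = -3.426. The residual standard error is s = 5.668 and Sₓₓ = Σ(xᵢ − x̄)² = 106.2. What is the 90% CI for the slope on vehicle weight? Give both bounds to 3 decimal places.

(-4.337, -2.515)

SE(b₁) = s/√Sₓₓ = 5.668/√106.2 = 0.550006.
df = n − 2 = 141.
t* = t_{0.05, 141} = 1.655732.
Margin = t* × SE = 1.655732 × 0.550006 = 0.91066.
CI: -3.426 ± 0.91066 → (-4.337, -2.515).
With 90% confidence, each one-unit increase in vehicle weight is associated with a change of between -4.337 and -2.515 mpg in fuel economy.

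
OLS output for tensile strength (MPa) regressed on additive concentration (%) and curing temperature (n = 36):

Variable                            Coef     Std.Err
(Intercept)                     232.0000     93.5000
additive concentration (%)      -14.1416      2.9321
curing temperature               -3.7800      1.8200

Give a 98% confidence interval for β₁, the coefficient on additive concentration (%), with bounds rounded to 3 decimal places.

(-21.310, -6.973)

Read off: b = -14.1416, SE = 2.9321 for additive concentration (%).
df = n − k − 1 = 36 − 2 − 1 = 33.
t* = t_{0.01, 33} = 2.444794.
Margin = t* × SE = 2.444794 × 2.9321 = 7.16838.
CI: -14.1416 ± 7.16838 → (-21.310, -6.973).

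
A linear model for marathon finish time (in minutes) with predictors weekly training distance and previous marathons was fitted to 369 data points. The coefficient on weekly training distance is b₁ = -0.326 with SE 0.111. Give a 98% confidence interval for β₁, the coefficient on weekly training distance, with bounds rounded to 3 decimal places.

df = n − k − 1 = 369 − 2 − 1 = 366.
t* = t_{0.01, 366} = 2.336579.
Margin = t* × SE = 2.336579 × 0.111 = 0.25936.
CI: -0.326 ± 0.25936 → (-0.585, -0.067).
With 98% confidence, each one-unit increase in weekly training distance is associated with a change of between -0.585 and -0.067 minutes in marathon finish time, holding the other predictors fixed.

(-0.585, -0.067)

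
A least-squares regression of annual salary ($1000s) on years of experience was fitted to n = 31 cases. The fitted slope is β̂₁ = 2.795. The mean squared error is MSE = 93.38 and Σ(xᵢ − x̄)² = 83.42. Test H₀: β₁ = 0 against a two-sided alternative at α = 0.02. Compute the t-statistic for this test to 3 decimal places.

t = 2.642

SE(β̂₁) = √(MSE/Sₓₓ) = √(93.38/83.42) = 1.05802.
t = 2.795 / 1.05802 = 2.642.
df = n − 2 = 29.
Two-sided p ≈ 0.0132, which is < 0.02, so reject H₀.
There is evidence that years of experience is associated with annual salary.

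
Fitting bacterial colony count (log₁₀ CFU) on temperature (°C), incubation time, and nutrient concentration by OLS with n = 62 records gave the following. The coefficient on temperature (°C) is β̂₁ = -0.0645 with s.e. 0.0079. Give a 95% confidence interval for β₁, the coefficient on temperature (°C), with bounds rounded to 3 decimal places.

df = n − k − 1 = 62 − 3 − 1 = 58.
t* = t_{0.025, 58} = 2.001717.
Margin = t* × SE = 2.001717 × 0.0079 = 0.01581.
CI: -0.0645 ± 0.01581 → (-0.080, -0.049).
With 95% confidence, each one-unit increase in temperature (°C) is associated with a change of between -0.080 and -0.049 log₁₀ CFU in bacterial colony count, holding the other predictors fixed.

(-0.080, -0.049)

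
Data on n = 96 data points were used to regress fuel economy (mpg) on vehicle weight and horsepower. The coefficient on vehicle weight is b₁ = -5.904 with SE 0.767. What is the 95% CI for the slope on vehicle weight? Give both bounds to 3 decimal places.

df = n − k − 1 = 96 − 2 − 1 = 93.
t* = t_{0.025, 93} = 1.985802.
Margin = t* × SE = 1.985802 × 0.767 = 1.52311.
CI: -5.904 ± 1.52311 → (-7.427, -4.381).
With 95% confidence, each one-unit increase in vehicle weight is associated with a change of between -7.427 and -4.381 mpg in fuel economy, holding the other predictors fixed.

(-7.427, -4.381)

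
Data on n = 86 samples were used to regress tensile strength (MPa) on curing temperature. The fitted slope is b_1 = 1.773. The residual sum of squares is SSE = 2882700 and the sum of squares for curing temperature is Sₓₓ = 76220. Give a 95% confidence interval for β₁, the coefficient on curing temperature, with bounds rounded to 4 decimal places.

(0.4386, 3.1074)

MSE = SSE/(n − 2) = 2882700/84 = 34317.9.
SE(b_1) = √(MSE/Sₓₓ) = √(34317.9/76220) = 0.671005.
df = n − 2 = 84.
t* = t_{0.025, 84} = 1.98861.
Margin = t* × SE = 1.98861 × 0.671005 = 1.334367.
CI: 1.773 ± 1.334367 → (0.4386, 3.1074).
With 95% confidence, each one-unit increase in curing temperature is associated with a change of between 0.4386 and 3.1074 MPa in tensile strength.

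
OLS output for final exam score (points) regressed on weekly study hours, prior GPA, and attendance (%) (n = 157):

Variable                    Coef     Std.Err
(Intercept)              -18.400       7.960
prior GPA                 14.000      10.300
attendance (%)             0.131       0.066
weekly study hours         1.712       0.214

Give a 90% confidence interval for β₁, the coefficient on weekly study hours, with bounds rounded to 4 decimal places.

(1.3579, 2.0661)

Read off: b = 1.712, SE = 0.214 for weekly study hours.
df = n − k − 1 = 157 − 3 − 1 = 153.
t* = t_{0.05, 153} = 1.654874.
Margin = t* × SE = 1.654874 × 0.214 = 0.354143.
CI: 1.712 ± 0.354143 → (1.3579, 2.0661).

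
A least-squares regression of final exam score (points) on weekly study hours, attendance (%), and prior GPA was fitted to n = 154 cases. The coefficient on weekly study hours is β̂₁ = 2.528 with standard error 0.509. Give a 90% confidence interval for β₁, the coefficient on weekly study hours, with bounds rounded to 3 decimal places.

df = n − k − 1 = 154 − 3 − 1 = 150.
t* = t_{0.05, 150} = 1.655076.
Margin = t* × SE = 1.655076 × 0.509 = 0.84243.
CI: 2.528 ± 0.84243 → (1.686, 3.370).
With 90% confidence, each one-unit increase in weekly study hours is associated with a change of between 1.686 and 3.370 points in final exam score, holding the other predictors fixed.

(1.686, 3.370)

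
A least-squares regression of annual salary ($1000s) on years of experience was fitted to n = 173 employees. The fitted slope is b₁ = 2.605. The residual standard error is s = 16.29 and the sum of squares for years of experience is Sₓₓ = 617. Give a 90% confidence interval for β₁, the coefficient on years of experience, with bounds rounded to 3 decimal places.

SE(b₁) = s/√Sₓₓ = 16.29/√617 = 0.655811.
df = n − 2 = 171.
t* = t_{0.05, 171} = 1.653813.
Margin = t* × SE = 1.653813 × 0.655811 = 1.08459.
CI: 2.605 ± 1.08459 → (1.520, 3.690).
With 90% confidence, each one-unit increase in years of experience is associated with a change of between 1.520 and 3.690 $1000s in annual salary.

(1.520, 3.690)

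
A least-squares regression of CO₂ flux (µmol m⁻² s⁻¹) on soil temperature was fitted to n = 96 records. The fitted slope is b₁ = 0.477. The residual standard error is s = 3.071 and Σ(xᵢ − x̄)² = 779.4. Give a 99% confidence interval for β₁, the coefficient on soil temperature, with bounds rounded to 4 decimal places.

(0.1878, 0.7662)

SE(b₁) = s/√Sₓₓ = 3.071/√779.4 = 0.110002.
df = n − 2 = 94.
t* = t_{0.005, 94} = 2.629148.
Margin = t* × SE = 2.629148 × 0.110002 = 0.289211.
CI: 0.477 ± 0.289211 → (0.1878, 0.7662).
With 99% confidence, each one-unit increase in soil temperature is associated with a change of between 0.1878 and 0.7662 µmol m⁻² s⁻¹ in CO₂ flux.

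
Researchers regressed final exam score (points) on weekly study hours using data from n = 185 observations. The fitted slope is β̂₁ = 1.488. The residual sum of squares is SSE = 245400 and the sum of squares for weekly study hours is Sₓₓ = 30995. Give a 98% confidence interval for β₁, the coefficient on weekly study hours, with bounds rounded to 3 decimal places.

MSE = SSE/(n − 2) = 245400/183 = 1340.98.
SE(β̂₁) = √(MSE/Sₓₓ) = √(1340.98/30995) = 0.208001.
df = n − 2 = 183.
t* = t_{0.01, 183} = 2.346897.
Margin = t* × SE = 2.346897 × 0.208001 = 0.48816.
CI: 1.488 ± 0.48816 → (1.000, 1.976).
With 98% confidence, each one-unit increase in weekly study hours is associated with a change of between 1.000 and 1.976 points in final exam score.

(1.000, 1.976)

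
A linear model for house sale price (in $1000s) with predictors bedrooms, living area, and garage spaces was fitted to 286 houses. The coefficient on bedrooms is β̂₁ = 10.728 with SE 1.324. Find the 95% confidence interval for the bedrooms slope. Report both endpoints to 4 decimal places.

(8.1218, 13.3342)

df = n − k − 1 = 286 − 3 − 1 = 282.
t* = t_{0.025, 282} = 1.968412.
Margin = t* × SE = 1.968412 × 1.324 = 2.606177.
CI: 10.728 ± 2.606177 → (8.1218, 13.3342).
With 95% confidence, each one-unit increase in bedrooms is associated with a change of between 8.1218 and 13.3342 $1000s in house sale price, holding the other predictors fixed.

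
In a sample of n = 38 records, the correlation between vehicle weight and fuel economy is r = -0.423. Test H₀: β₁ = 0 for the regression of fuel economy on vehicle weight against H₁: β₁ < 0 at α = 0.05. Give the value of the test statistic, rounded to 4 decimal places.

t = r·√(n − 2)/√(1 − r²) = -0.423·√36/√0.821071 = -2.8009.
df = n − 2 = 36.
One-sided p ≈ 0.0041, which is < 0.05, so reject H₀.
There is evidence of a linear association between vehicle weight and fuel economy.

t = -2.8009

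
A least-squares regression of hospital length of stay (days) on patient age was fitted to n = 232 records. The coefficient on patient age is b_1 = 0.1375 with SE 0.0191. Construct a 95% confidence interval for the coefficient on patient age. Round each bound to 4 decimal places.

(0.0999, 0.1751)

df = n − 2 = 232 − 2 = 230.
t* = t_{0.025, 230} = 1.970332.
Margin = t* × SE = 1.970332 × 0.0191 = 0.037633.
CI: 0.1375 ± 0.037633 → (0.0999, 0.1751).
With 95% confidence, each one-unit increase in patient age is associated with a change of between 0.0999 and 0.1751 days in hospital length of stay.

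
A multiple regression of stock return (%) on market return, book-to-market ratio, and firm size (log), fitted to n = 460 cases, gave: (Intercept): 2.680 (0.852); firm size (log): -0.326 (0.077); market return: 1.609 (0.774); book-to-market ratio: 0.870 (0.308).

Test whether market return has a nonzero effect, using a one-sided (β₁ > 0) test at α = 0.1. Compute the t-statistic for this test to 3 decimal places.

Read off: b = 1.609, SE = 0.774 for market return.
H₀: β₁ = 0 vs H₁: β₁ > 0.
t = 1.609 / 0.774 = 2.079.
df = n − k − 1 = 460 − 3 − 1 = 456.
One-sided p ≈ 0.0191, which is < 0.1, so reject H₀.
There is evidence that the true slope on market return is positive, holding the other predictors fixed.

t = 2.079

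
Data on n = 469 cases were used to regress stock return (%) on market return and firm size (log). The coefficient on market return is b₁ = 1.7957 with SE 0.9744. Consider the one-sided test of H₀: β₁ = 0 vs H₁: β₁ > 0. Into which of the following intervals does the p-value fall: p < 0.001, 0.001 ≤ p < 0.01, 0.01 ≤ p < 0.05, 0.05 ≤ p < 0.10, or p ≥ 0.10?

0.01 ≤ p < 0.05

t = 1.7957 / 0.9744 = 1.843.
df = n − k − 1 = 469 − 2 − 1 = 466.
One-sided p = P(T_{466} > t) ≈ 0.0330.
So 0.01 ≤ p < 0.05.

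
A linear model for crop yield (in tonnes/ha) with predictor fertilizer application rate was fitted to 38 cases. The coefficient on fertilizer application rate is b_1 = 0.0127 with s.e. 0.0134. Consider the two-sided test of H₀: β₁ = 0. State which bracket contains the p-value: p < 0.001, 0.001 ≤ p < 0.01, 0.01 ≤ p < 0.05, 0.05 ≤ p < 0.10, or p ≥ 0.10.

t = 0.0127 / 0.0134 = 0.948.
df = n − 2 = 38 − 2 = 36.
Two-sided p = 2·P(T_{36} > |t|) ≈ 0.3496.
So p ≥ 0.10.

p ≥ 0.10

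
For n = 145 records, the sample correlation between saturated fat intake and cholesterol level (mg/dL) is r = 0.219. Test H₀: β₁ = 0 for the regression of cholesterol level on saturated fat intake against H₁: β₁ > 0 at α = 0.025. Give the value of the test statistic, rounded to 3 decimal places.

t = 2.684

t = r·√(n − 2)/√(1 − r²) = 0.219·√143/√0.952039 = 2.684.
df = n − 2 = 143.
One-sided p ≈ 0.0041, which is < 0.025, so reject H₀.
There is evidence of a linear association between saturated fat intake and cholesterol level.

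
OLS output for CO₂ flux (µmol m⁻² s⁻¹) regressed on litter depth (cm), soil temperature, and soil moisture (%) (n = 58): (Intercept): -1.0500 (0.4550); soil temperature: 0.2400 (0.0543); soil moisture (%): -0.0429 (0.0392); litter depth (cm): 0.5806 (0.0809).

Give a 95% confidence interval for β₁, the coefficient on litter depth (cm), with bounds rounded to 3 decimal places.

Read off: b = 0.5806, SE = 0.0809 for litter depth (cm).
df = n − k − 1 = 58 − 3 − 1 = 54.
t* = t_{0.025, 54} = 2.004879.
Margin = t* × SE = 2.004879 × 0.0809 = 0.16219.
CI: 0.5806 ± 0.16219 → (0.418, 0.743).

(0.418, 0.743)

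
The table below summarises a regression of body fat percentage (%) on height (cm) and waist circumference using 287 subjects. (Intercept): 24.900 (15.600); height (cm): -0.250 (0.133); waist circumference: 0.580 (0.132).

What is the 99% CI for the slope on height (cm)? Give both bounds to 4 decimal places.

(-0.5949, 0.0949)

Read off: b = -0.250, SE = 0.133 for height (cm).
df = n − k − 1 = 287 − 2 − 1 = 284.
t* = t_{0.005, 284} = 2.593251.
Margin = t* × SE = 2.593251 × 0.133 = 0.344902.
CI: -0.250 ± 0.344902 → (-0.5949, 0.0949).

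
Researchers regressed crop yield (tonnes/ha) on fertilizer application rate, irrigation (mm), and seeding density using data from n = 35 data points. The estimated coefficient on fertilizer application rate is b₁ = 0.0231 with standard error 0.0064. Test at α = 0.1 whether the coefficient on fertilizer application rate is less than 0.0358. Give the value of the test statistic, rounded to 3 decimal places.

t = -1.984

H₀: β₁ = 0.0358 vs H₁: β₁ < 0.0358.
t = (b₁ − β₁⁰)/SE = (0.0231 − 0.0358) / 0.0064 = -1.984.
df = n − k − 1 = 35 − 3 − 1 = 31.
One-sided p ≈ 0.0281, which is < 0.1, so reject H₀.
There is evidence that the true slope on fertilizer application rate is below 0.0358 tonnes/ha per unit, holding the other predictors fixed.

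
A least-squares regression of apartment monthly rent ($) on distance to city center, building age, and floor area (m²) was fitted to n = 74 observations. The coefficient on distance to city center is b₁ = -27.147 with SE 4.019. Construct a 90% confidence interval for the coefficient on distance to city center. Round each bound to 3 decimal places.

(-33.846, -20.448)

df = n − k − 1 = 74 − 3 − 1 = 70.
t* = t_{0.05, 70} = 1.666914.
Margin = t* × SE = 1.666914 × 4.019 = 6.69933.
CI: -27.147 ± 6.69933 → (-33.846, -20.448).
With 90% confidence, each one-unit increase in distance to city center is associated with a change of between -33.846 and -20.448 $ in apartment monthly rent, holding the other predictors fixed.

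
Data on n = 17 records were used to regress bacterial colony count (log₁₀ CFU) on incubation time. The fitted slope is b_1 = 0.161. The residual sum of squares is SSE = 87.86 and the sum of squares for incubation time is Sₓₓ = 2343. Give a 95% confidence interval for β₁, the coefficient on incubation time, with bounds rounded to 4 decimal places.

(0.0544, 0.2676)

MSE = SSE/(n − 2) = 87.86/15 = 5.85733.
SE(b_1) = √(MSE/Sₓₓ) = √(5.85733/2343) = 0.0499993.
df = n − 2 = 15.
t* = t_{0.025, 15} = 2.13145.
Margin = t* × SE = 2.13145 × 0.0499993 = 0.106571.
CI: 0.161 ± 0.106571 → (0.0544, 0.2676).
With 95% confidence, each one-unit increase in incubation time is associated with a change of between 0.0544 and 0.2676 log₁₀ CFU in bacterial colony count.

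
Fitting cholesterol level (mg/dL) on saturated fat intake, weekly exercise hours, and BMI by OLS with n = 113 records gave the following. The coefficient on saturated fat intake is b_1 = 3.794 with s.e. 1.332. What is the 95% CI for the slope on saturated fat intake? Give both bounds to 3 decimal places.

(1.154, 6.434)

df = n − k − 1 = 113 − 3 − 1 = 109.
t* = t_{0.025, 109} = 1.981967.
Margin = t* × SE = 1.981967 × 1.332 = 2.63998.
CI: 3.794 ± 2.63998 → (1.154, 6.434).
With 95% confidence, each one-unit increase in saturated fat intake is associated with a change of between 1.154 and 6.434 mg/dL in cholesterol level, holding the other predictors fixed.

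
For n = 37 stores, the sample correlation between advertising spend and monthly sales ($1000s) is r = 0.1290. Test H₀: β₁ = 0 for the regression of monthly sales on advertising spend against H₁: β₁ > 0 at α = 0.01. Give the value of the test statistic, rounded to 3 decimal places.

t = r·√(n − 2)/√(1 − r²) = 0.1290·√35/√0.983359 = 0.770.
df = n − 2 = 35.
One-sided p ≈ 0.2233, which is ≥ 0.01, so fail to reject H₀.
The data do not give significant evidence of a linear association between advertising spend and monthly sales.

t = 0.770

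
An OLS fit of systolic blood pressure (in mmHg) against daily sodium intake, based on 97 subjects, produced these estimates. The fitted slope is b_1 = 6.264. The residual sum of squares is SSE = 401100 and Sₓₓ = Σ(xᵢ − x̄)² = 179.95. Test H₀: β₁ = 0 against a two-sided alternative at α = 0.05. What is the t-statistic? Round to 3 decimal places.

MSE = SSE/(n − 2) = 401100/95 = 4222.11.
SE(b_1) = √(MSE/Sₓₓ) = √(4222.11/179.95) = 4.84383.
t = 6.264 / 4.84383 = 1.293.
df = n − 2 = 95.
Two-sided p ≈ 0.1991, which is ≥ 0.05, so fail to reject H₀.
The data do not give significant evidence of an association between daily sodium intake and systolic blood pressure.

t = 1.293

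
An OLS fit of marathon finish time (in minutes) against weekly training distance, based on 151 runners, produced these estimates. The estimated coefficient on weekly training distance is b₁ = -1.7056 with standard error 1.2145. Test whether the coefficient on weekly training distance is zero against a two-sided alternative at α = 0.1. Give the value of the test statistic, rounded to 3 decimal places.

H₀: β₁ = 0 vs H₁: β₁ ≠ 0.
t = (b₁ − β₁⁰)/SE = -1.7056 / 1.2145 = -1.404.
df = n − 2 = 151 − 2 = 149.
Two-sided p ≈ 0.1623, which is ≥ 0.1, so fail to reject H₀.
The data do not give significant evidence of an association between weekly training distance and marathon finish time.

t = -1.404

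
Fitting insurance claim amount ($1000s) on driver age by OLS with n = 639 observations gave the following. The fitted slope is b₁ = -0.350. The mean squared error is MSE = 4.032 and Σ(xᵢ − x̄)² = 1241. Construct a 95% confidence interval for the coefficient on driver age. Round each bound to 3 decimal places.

SE(b₁) = √(MSE/Sₓₓ) = √(4.032/1241) = 0.0569999.
df = n − 2 = 637.
t* = t_{0.025, 637} = 1.963695.
Margin = t* × SE = 1.963695 × 0.0569999 = 0.11193.
CI: -0.350 ± 0.11193 → (-0.462, -0.238).
With 95% confidence, each one-unit increase in driver age is associated with a change of between -0.462 and -0.238 $1000s in insurance claim amount.

(-0.462, -0.238)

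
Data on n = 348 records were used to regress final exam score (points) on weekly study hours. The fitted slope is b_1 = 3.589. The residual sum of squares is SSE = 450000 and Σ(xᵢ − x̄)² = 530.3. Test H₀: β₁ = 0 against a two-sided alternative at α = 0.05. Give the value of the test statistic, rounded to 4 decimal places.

t = 2.2917

MSE = SSE/(n − 2) = 450000/346 = 1300.58.
SE(b_1) = √(MSE/Sₓₓ) = √(1300.58/530.3) = 1.56606.
t = 3.589 / 1.56606 = 2.2917.
df = n − 2 = 346.
Two-sided p ≈ 0.0225, which is < 0.05, so reject H₀.
There is evidence that weekly study hours is associated with final exam score.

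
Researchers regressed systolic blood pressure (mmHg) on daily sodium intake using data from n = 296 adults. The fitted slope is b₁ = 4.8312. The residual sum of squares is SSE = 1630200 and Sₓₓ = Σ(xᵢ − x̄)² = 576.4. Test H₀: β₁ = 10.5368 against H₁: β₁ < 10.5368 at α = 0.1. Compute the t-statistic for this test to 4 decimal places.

t = -1.8396

MSE = SSE/(n − 2) = 1630200/294 = 5544.9.
SE(b₁) = √(MSE/Sₓₓ) = √(5544.9/576.4) = 3.10159.
t = (4.8312 − 10.5368) / 3.10159 = -1.8396.
df = n − 2 = 294.
One-sided p ≈ 0.0334, which is < 0.1, so reject H₀.
There is evidence that the true slope on daily sodium intake is below 10.5368 mmHg per unit.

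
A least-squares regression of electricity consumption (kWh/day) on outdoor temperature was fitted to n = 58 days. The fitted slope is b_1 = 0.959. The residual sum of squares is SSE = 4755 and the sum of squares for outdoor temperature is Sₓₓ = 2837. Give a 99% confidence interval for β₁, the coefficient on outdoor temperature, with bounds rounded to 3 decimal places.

(0.498, 1.420)

MSE = SSE/(n − 2) = 4755/56 = 84.9107.
SE(b_1) = √(MSE/Sₓₓ) = √(84.9107/2837) = 0.173002.
df = n − 2 = 56.
t* = t_{0.005, 56} = 2.666512.
Margin = t* × SE = 2.666512 × 0.173002 = 0.46131.
CI: 0.959 ± 0.46131 → (0.498, 1.420).
With 99% confidence, each one-unit increase in outdoor temperature is associated with a change of between 0.498 and 1.420 kWh/day in electricity consumption.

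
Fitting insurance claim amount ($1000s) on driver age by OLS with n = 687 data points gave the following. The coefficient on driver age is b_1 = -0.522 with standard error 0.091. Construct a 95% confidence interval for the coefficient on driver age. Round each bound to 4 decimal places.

df = n − 2 = 687 − 2 = 685.
t* = t_{0.025, 685} = 1.963433.
Margin = t* × SE = 1.963433 × 0.091 = 0.178672.
CI: -0.522 ± 0.178672 → (-0.7007, -0.3433).
With 95% confidence, each one-unit increase in driver age is associated with a change of between -0.7007 and -0.3433 $1000s in insurance claim amount.

(-0.7007, -0.3433)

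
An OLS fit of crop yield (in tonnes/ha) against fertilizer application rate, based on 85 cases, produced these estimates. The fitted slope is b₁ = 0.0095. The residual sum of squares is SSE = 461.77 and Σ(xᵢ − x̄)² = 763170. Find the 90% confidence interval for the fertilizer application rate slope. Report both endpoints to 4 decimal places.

(0.0050, 0.0140)

MSE = SSE/(n − 2) = 461.77/83 = 5.56349.
SE(b₁) = √(MSE/Sₓₓ) = √(5.56349/763170) = 0.0027.
df = n − 2 = 83.
t* = t_{0.05, 83} = 1.66342.
Margin = t* × SE = 1.66342 × 0.0027 = 0.004491.
CI: 0.0095 ± 0.004491 → (0.0050, 0.0140).
With 90% confidence, each one-unit increase in fertilizer application rate is associated with a change of between 0.0050 and 0.0140 tonnes/ha in crop yield.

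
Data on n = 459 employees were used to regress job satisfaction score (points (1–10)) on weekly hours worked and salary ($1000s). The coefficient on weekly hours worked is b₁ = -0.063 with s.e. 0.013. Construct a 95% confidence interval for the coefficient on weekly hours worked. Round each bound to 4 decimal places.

df = n − k − 1 = 459 − 2 − 1 = 456.
t* = t_{0.025, 456} = 1.96518.
Margin = t* × SE = 1.96518 × 0.013 = 0.025547.
CI: -0.063 ± 0.025547 → (-0.0885, -0.0375).
With 95% confidence, each one-unit increase in weekly hours worked is associated with a change of between -0.0885 and -0.0375 points (1–10) in job satisfaction score, holding the other predictors fixed.

(-0.0885, -0.0375)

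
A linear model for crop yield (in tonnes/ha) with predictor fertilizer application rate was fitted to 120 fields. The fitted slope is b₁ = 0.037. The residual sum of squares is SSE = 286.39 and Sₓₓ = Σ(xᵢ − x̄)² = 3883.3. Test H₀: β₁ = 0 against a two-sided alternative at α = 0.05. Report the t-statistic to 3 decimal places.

t = 1.480

MSE = SSE/(n − 2) = 286.39/118 = 2.42703.
SE(b₁) = √(MSE/Sₓₓ) = √(2.42703/3883.3) = 0.0249999.
t = 0.037 / 0.0249999 = 1.480.
df = n − 2 = 118.
Two-sided p ≈ 0.1415, which is ≥ 0.05, so fail to reject H₀.
The data do not give significant evidence of an association between fertilizer application rate and crop yield.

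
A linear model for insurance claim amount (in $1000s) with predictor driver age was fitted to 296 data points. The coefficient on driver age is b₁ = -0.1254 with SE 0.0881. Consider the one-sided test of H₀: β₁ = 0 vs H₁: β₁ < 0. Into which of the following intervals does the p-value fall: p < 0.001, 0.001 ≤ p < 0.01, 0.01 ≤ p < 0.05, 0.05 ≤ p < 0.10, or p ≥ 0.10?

0.05 ≤ p < 0.10

t = -0.1254 / 0.0881 = -1.423.
df = n − 2 = 296 − 2 = 294.
One-sided p = P(T_{294} < t) ≈ 0.0778.
So 0.05 ≤ p < 0.10.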